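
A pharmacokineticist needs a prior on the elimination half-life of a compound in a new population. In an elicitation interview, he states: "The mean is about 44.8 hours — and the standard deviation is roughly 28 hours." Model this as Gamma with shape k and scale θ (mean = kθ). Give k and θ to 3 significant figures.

For Gamma(k, scale θ): mean = kθ, variance = kθ², so CV = 1/√k.
CV = SD/mean = 28/44.8 = 0.625, hence k = 1/CV² = 2.56.
Then θ = mean/k = 44.8/2.56 = 17.5.

k ≈ 2.56, θ ≈ 17.5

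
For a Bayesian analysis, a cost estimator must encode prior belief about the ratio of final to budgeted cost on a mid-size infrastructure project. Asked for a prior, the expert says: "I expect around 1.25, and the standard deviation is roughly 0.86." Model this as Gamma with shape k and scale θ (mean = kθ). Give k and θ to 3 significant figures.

k ≈ 2.11, θ ≈ 0.592

For Gamma(k, scale θ): mean = kθ, variance = kθ², so CV = 1/√k.
CV = SD/mean = 0.86/1.25 = 0.688, hence k = 1/CV² = 2.11.
Then θ = mean/k = 1.25/2.11 = 0.592.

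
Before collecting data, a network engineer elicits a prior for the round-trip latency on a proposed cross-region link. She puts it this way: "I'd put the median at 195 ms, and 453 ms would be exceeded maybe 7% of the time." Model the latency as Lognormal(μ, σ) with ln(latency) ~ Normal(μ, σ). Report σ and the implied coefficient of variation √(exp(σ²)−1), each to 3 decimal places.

σ ≈ 0.571, CV ≈ 0.621

If T ~ Lognormal(μ,σ) then ln T ~ Normal(μ,σ), so the p-quantile of ln T is μ + z_p·σ.
ln(195) = 5.273 and ln(453) = 6.116; z_{0.5} = 0, z_{0.93} = 1.476.
σ = (6.116 − 5.273)/(1.476 − (0)) = 0.571.
μ = 5.273 − (0)·0.571 = 5.273.
CV = √(exp(σ²)−1) = √(exp(0.3262)−1) = 0.621.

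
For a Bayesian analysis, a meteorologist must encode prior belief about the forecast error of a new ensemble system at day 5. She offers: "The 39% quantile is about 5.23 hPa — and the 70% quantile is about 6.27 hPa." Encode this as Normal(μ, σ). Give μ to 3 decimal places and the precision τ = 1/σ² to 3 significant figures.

μ = 5.591, τ = 0.597

For Normal(μ,σ), the p-quantile is μ + z_p·σ. Here z_{0.39} = -0.2793, z_{0.7} = 0.5244.
So 5.23 = μ − 0.2793σ and 6.27 = μ + 0.5244σ.
Subtracting: σ = (6.27 − 5.23)/(0.5244 − (-0.2793)) = 1.294.
Then μ = 5.23 − (-0.2793)·1.294 = 5.591.
Precision τ = 1/σ² = 1/1.294² = 0.597.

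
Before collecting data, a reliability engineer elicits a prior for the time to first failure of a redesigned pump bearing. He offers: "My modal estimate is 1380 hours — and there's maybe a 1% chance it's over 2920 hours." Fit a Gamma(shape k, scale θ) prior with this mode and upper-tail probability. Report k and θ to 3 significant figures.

k ≈ 9.65, θ ≈ 160

Gamma(k,θ) with k>1 has mode (k−1)θ, so θ = 1380/(k−1).
Need P(X < 2920) = 0.99 with θ tied to k this way. Start at k = 2, θ = 1380: P(X<2920) ≈ 0.624.
Too low — raise k to concentrate. Iterating converges to k ≈ 9.65.
Then θ = 1380/(9.65−1) ≈ 160.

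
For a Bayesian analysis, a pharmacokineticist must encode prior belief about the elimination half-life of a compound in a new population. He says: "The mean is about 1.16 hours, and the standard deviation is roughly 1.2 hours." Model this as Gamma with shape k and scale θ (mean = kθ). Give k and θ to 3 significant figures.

For Gamma(k, scale θ): mean = kθ, variance = kθ², so CV = 1/√k.
CV = SD/mean = 1.2/1.16 = 1.034, hence k = 1/CV² = 0.934.
Then θ = mean/k = 1.16/0.934 = 1.24.

k ≈ 0.934, θ ≈ 1.24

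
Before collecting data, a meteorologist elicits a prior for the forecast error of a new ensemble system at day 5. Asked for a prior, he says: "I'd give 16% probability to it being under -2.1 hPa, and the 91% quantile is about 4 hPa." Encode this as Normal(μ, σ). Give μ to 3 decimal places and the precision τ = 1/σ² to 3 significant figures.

μ = 0.498, τ = 0.147

The p-quantile of Normal(μ,σ) is μ + z_p·σ, with z_{0.16} = -0.9945 and z_{0.91} = 1.341.
Eliminate σ: μ = (z₂·x₁ − z₁·x₂)/(z₂ − z₁) = (1.341·-2.1 − (-0.9945)·4)/2.335 = 0.498.
Then σ = (x₂ − x₁)/(z₂ − z₁) = (4 − -2.1)/2.335 = 2.612.
Precision τ = 1/σ² = 1/2.612² = 0.147.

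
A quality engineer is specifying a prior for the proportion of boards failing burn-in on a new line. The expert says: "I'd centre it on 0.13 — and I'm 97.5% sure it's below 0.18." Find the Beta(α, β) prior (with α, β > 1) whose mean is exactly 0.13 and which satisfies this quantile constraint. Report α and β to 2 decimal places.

α ≈ 25.85, β ≈ 172.98

With mean 0.13 fixed, write α = 0.13s, β = 0.87s where s = α+β.
Need P(θ < 0.18) = 0.975 under Beta(0.13s, 0.87s). Normal approximation: (q−m)/√(m(1−m)/s) ≈ z_{0.975} = 1.96, so s ≈ 0.13·0.87·(1.96)²/(0.18−0.13)² = 173.8.
At s = 173.8: P(θ<0.18) ≈ 0.967. Adjusting to match 0.975 gives s ≈ 198.83.
So α = 0.13·198.83 ≈ 25.85, β = 0.87·198.83 ≈ 172.98.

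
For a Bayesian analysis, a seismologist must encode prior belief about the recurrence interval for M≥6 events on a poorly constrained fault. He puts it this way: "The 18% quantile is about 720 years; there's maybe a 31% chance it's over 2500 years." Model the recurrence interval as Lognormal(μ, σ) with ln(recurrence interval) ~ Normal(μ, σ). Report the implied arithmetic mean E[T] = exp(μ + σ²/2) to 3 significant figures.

E[T] ≈ 2380 years

If T ~ Lognormal(μ,σ) then ln T ~ Normal(μ,σ), so the p-quantile of ln T is μ + z_p·σ.
ln(720) = 6.579 and ln(2500) = 7.824; z_{0.18} = -0.9154, z_{0.69} = 0.4959.
σ = (7.824 − 6.579)/(0.4959 − (-0.9154)) = 0.882.
μ = 6.579 − (-0.9154)·0.882 = 7.387.
E[T] = exp(μ + σ²/2) = exp(7.387 + 0.3890) = 2380 years.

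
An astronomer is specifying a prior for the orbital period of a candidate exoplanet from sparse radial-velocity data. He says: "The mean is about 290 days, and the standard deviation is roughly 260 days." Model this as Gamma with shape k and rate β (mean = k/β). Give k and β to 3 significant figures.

For Gamma(k, rate β): mean = k/β, variance = k/β², so CV = 1/√k.
CV = SD/mean = 260/290 = 0.8966, hence k = 1/CV² = 1.24.
Then β = k/mean = 1.24/290 = 0.00429.

k ≈ 1.24, β ≈ 0.00429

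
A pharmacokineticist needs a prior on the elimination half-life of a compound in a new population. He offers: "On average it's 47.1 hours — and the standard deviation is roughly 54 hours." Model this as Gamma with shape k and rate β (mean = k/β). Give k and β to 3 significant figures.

k ≈ 0.761, β ≈ 0.0162

For Gamma(k, rate β): mean = k/β, variance = k/β², so CV = 1/√k.
CV = SD/mean = 54/47.1 = 1.146, hence k = 1/CV² = 0.761.
Then β = k/mean = 0.761/47.1 = 0.0162.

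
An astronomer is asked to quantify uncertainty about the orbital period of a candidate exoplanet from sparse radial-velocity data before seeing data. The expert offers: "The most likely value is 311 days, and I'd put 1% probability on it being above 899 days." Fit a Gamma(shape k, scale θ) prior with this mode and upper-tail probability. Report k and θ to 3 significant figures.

Gamma(k,θ) with k>1 has mode (k−1)θ, so θ = 311/(k−1).
Need P(X < 899) = 0.99 with θ tied to k this way. Start at k = 2, θ = 311: P(X<899) ≈ 0.784.
Too low — raise k to concentrate. Iterating converges to k ≈ 5.03.
Then θ = 311/(5.03−1) ≈ 77.2.

k ≈ 5.03, θ ≈ 77.2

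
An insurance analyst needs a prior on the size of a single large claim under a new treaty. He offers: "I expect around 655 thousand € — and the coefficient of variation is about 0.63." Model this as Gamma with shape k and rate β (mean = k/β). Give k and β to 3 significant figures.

For Gamma(k, rate β): mean = k/β, variance = k/β², so CV = 1/√k.
CV = 0.63, hence k = 1/CV² = 2.52.
Then β = k/mean = 2.52/655 = 0.00385.

k ≈ 2.52, β ≈ 0.00385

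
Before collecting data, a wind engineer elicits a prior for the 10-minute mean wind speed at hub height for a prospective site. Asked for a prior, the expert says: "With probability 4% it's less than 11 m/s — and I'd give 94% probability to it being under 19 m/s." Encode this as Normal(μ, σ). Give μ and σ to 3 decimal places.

For Normal(μ,σ), the p-quantile is μ + z_p·σ. Here z_{0.04} = -1.751, z_{0.94} = 1.555.
So 11 = μ − 1.751σ and 19 = μ + 1.555σ.
Subtracting: σ = (19 − 11)/(1.555 − (-1.751)) = 2.420.
Then μ = 11 − (-1.751)·2.420 = 15.237.

μ = 15.237, σ = 2.420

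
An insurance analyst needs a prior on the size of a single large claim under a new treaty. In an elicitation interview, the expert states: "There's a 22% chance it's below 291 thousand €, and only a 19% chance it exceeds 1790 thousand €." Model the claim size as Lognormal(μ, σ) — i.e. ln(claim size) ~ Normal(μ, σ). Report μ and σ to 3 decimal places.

μ ≈ 6.523, σ ≈ 1.101

If T ~ Lognormal(μ,σ) then ln T ~ Normal(μ,σ), so the p-quantile of ln T is μ + z_p·σ.
ln(291) = 5.673 and ln(1790) = 7.49; z_{0.22} = -0.7722, z_{0.81} = 0.8779.
σ = (7.49 − 5.673)/(0.8779 − (-0.7722)) = 1.101.
μ = 5.673 − (-0.7722)·1.101 = 6.523.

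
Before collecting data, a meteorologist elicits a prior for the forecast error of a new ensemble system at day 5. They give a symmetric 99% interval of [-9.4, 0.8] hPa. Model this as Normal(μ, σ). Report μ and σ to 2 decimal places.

μ = -4.30, σ = 1.98

A symmetric 99% interval runs μ ± z·σ with z = 2.576.
Half-width = 5.1, so σ = 5.1/2.576 = 1.98.
μ is the interval midpoint, -4.30.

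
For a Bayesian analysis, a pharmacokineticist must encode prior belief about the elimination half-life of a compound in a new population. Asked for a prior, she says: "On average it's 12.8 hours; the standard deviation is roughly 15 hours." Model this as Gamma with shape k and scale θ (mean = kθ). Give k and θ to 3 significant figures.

For Gamma(k, scale θ): mean = kθ, variance = kθ², so CV = 1/√k.
CV = SD/mean = 15/12.8 = 1.172, hence k = 1/CV² = 0.728.
Then θ = mean/k = 12.8/0.728 = 17.6.

k ≈ 0.728, θ ≈ 17.6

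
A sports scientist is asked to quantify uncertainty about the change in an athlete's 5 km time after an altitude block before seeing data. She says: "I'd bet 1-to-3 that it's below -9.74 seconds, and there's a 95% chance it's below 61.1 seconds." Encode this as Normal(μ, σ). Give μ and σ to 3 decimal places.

For Normal(μ,σ), the p-quantile is μ + z_p·σ. Here z_{0.25} = -0.6745, z_{0.95} = 1.645.
So -9.74 = μ − 0.6745σ and 61.1 = μ + 1.645σ.
Subtracting: σ = (61.1 − -9.74)/(1.645 − (-0.6745)) = 30.543.
Then μ = -9.74 − (-0.6745)·30.543 = 10.861.

μ = 10.861, σ = 30.543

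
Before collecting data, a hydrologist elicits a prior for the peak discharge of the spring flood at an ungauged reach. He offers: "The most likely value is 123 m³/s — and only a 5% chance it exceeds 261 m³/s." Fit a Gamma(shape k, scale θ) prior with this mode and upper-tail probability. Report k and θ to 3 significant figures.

Gamma(k,θ) with k>1 has mode (k−1)θ, so θ = 123/(k−1).
Need P(X < 261) = 0.95 with θ tied to k this way. Start at k = 2, θ = 123: P(X<261) ≈ 0.626.
Too low — raise k to concentrate. Iterating converges to k ≈ 5.88.
Then θ = 123/(5.88−1) ≈ 25.2.

k ≈ 5.88, θ ≈ 25.2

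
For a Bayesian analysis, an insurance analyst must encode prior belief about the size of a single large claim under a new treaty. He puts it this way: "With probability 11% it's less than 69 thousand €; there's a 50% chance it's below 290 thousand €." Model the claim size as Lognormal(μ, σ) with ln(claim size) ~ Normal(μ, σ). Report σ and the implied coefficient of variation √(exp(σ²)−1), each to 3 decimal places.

σ ≈ 1.171, CV ≈ 1.714

If T ~ Lognormal(μ,σ) then ln T ~ Normal(μ,σ), so the p-quantile of ln T is μ + z_p·σ.
ln(69) = 4.234 and ln(290) = 5.67; z_{0.11} = -1.227, z_{0.5} = 0.
σ = (5.67 − 4.234)/(0 − (-1.227)) = 1.171.
μ = 4.234 − (-1.227)·1.171 = 5.670.
CV = √(exp(σ²)−1) = √(exp(1.3703)−1) = 1.714.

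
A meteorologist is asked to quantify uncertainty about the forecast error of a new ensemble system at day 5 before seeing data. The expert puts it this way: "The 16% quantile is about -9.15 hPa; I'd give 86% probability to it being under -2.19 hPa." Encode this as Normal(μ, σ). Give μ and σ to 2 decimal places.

For Normal(μ,σ), the p-quantile is μ + z_p·σ. Here z_{0.16} = -0.9945, z_{0.86} = 1.08.
So -9.15 = μ − 0.9945σ and -2.19 = μ + 1.08σ.
Subtracting: σ = (-2.19 − -9.15)/(1.08 − (-0.9945)) = 3.35.
Then μ = -9.15 − (-0.9945)·3.35 = -5.81.

μ = -5.81, σ = 3.35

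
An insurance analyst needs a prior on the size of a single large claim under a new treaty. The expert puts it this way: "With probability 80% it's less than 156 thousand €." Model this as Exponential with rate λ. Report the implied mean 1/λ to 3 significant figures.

mean ≈ 96.9 thousand €

P(T < 156.0) = 1 − e^(−λ·156.0) = 0.8, so λ = −ln(1−0.8)/156.0 = −ln(0.2)/156.0 = 0.0103.
Mean = 1/λ = 96.9 thousand €.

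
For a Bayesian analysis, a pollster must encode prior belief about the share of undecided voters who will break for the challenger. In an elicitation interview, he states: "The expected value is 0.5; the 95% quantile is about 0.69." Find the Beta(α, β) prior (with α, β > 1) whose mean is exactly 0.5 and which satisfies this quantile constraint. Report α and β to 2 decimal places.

With mean 0.5 fixed, write α = 0.5s, β = 0.5s where s = α+β.
Need P(θ < 0.69) = 0.95 under Beta(0.5s, 0.5s). Normal approximation: (q−m)/√(m(1−m)/s) ≈ z_{0.95} = 1.64, so s ≈ 0.5·0.5·(1.64)²/(0.69−0.5)² = 18.7.
At s = 18.7: P(θ<0.69) ≈ 0.954. Adjusting to match 0.95 gives s ≈ 17.83.
So α = 0.5·17.83 ≈ 8.92, β = 0.5·17.83 ≈ 8.92.

α ≈ 8.92, β ≈ 8.92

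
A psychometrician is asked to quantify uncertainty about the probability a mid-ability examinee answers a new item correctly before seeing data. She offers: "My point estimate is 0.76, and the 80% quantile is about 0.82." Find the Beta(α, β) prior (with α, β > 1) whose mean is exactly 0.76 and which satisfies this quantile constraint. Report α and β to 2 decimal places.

α ≈ 28.20, β ≈ 8.91

With mean 0.76 fixed, write α = 0.76s, β = 0.24s where s = α+β.
Need P(θ < 0.82) = 0.8 under Beta(0.76s, 0.24s). Normal approximation: (q−m)/√(m(1−m)/s) ≈ z_{0.8} = 0.842, so s ≈ 0.76·0.24·(0.842)²/(0.82−0.76)² = 35.9.
At s = 35.9: P(θ<0.82) ≈ 0.795. Adjusting to match 0.8 gives s ≈ 37.11.
So α = 0.76·37.11 ≈ 28.20, β = 0.24·37.11 ≈ 8.91.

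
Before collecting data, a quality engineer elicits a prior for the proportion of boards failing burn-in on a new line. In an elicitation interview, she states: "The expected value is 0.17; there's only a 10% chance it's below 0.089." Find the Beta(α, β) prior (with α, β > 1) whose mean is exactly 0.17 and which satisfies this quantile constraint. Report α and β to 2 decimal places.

With mean 0.17 fixed, write α = 0.17s, β = 0.83s where s = α+β.
Need P(θ < 0.089) = 0.1 under Beta(0.17s, 0.83s). Normal approximation: (q−m)/√(m(1−m)/s) ≈ z_{0.1} = -1.28, so s ≈ 0.17·0.83·(-1.28)²/(0.089−0.17)² = 35.3.
At s = 35.3: P(θ<0.089) ≈ 0.080. Adjusting to match 0.1 gives s ≈ 30.11.
So α = 0.17·30.11 ≈ 5.12, β = 0.83·30.11 ≈ 24.99.

α ≈ 5.12, β ≈ 24.99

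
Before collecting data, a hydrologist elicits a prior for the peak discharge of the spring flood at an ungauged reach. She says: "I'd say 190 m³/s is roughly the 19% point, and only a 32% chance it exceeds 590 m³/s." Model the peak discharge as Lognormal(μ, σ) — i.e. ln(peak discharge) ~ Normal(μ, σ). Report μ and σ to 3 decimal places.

μ ≈ 5.986, σ ≈ 0.842

If T ~ Lognormal(μ,σ) then ln T ~ Normal(μ,σ), so the p-quantile of ln T is μ + z_p·σ.
ln(190) = 5.247 and ln(590) = 6.38; z_{0.19} = -0.8779, z_{0.68} = 0.4677.
σ = (6.38 − 5.247)/(0.4677 − (-0.8779)) = 0.842.
μ = 5.247 − (-0.8779)·0.842 = 5.986.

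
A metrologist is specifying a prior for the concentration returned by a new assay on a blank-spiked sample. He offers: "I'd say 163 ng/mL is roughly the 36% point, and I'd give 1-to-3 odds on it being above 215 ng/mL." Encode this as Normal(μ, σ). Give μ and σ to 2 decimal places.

For Normal(μ,σ), the p-quantile is μ + z_p·σ. Here z_{0.36} = -0.3585, z_{0.75} = 0.6745.
So 163 = μ − 0.3585σ and 215 = μ + 0.6745σ.
Subtracting: σ = (215 − 163)/(0.6745 − (-0.3585)) = 50.34.
Then μ = 163 − (-0.3585)·50.34 = 181.05.

μ = 181.05, σ = 50.34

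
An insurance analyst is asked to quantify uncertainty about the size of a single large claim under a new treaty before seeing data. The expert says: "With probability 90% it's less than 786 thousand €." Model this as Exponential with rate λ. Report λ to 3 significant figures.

λ ≈ 0.00293

P(T < 786.0) = 1 − e^(−λ·786.0) = 0.9, so λ = −ln(1−0.9)/786.0 = −ln(0.1)/786.0 = 0.00293.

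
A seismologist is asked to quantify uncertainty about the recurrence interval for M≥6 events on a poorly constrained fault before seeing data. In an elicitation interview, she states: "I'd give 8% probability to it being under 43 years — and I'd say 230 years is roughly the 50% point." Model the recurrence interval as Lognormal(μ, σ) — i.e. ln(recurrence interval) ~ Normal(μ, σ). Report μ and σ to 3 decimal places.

μ ≈ 5.438, σ ≈ 1.193

If T ~ Lognormal(μ,σ) then ln T ~ Normal(μ,σ), so the p-quantile of ln T is μ + z_p·σ.
ln(43) = 3.761 and ln(230) = 5.438; z_{0.08} = -1.405, z_{0.5} = 0.
σ = (5.438 − 3.761)/(0 − (-1.405)) = 1.193.
μ = 3.761 − (-1.405)·1.193 = 5.438.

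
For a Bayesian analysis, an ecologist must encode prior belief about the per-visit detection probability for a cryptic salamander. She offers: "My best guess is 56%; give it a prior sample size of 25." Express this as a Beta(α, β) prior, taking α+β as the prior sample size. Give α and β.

α = 14, β = 11

Under the effective-sample-size interpretation, Beta(α, β) has prior mean α/(α+β) and prior sample size α+β.
So α+β = 25 and α/(α+β) = 0.56, giving α = 0.56·25 = 14 and β = 25 − 14 = 11.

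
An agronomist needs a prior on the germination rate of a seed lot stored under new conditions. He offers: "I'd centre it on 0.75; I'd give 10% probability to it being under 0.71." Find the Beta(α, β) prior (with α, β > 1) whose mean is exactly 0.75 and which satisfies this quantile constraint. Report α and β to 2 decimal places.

With mean 0.75 fixed, write α = 0.75s, β = 0.25s where s = α+β.
Need P(θ < 0.71) = 0.1 under Beta(0.75s, 0.25s). Normal approximation: (q−m)/√(m(1−m)/s) ≈ z_{0.1} = -1.28, so s ≈ 0.75·0.25·(-1.28)²/(0.71−0.75)² = 192.5.
At s = 192.5: P(θ<0.71) ≈ 0.103. Adjusting to match 0.1 gives s ≈ 197.12.
So α = 0.75·197.12 ≈ 147.84, β = 0.25·197.12 ≈ 49.28.

α ≈ 147.84, β ≈ 49.28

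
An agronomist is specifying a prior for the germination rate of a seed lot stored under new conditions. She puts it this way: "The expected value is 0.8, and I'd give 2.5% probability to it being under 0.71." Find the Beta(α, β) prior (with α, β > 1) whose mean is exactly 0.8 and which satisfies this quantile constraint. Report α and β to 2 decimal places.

α ≈ 69.17, β ≈ 17.29

With mean 0.8 fixed, write α = 0.8s, β = 0.2s where s = α+β.
Need P(θ < 0.71) = 0.025 under Beta(0.8s, 0.2s). Normal approximation: (q−m)/√(m(1−m)/s) ≈ z_{0.025} = -1.96, so s ≈ 0.8·0.2·(-1.96)²/(0.71−0.8)² = 75.9.
At s = 75.9: P(θ<0.71) ≈ 0.033. Adjusting to match 0.025 gives s ≈ 86.46.
So α = 0.8·86.46 ≈ 69.17, β = 0.2·86.46 ≈ 17.29.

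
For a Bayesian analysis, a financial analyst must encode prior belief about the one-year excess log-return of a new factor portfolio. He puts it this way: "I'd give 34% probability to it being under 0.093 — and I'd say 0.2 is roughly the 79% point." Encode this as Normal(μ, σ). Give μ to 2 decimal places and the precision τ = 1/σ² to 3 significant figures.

For Normal(μ,σ), the p-quantile is μ + z_p·σ. Here z_{0.34} = -0.4125, z_{0.79} = 0.8064.
So 0.093 = μ − 0.4125σ and 0.2 = μ + 0.8064σ.
Subtracting: σ = (0.2 − 0.093)/(0.8064 − (-0.4125)) = 0.09.
Then μ = 0.093 − (-0.4125)·0.09 = 0.13.
Precision τ = 1/σ² = 1/0.08779² = 130.

μ = 0.13, τ = 130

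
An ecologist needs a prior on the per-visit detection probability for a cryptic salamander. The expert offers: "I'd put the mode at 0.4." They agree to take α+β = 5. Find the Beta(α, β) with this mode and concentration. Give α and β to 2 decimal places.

For α,β > 1 the Beta mode is (α−1)/(α+β−2). With α+β = 5, the mode is (α−1)/3.
Set (α−1)/3 = 0.4 → α = 1 + 0.4·3 = 2.20.
β = 5 − α = 2.80.

α = 2.20, β = 2.80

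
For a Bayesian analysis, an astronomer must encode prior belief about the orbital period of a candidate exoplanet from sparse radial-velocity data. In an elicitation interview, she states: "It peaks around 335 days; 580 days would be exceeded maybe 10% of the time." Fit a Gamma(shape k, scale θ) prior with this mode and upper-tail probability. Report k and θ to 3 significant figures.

Gamma(k,θ) with k>1 has mode (k−1)θ, so θ = 335/(k−1).
Need P(X < 580) = 0.9 with θ tied to k this way. Start at k = 2, θ = 335: P(X<580) ≈ 0.516.
Too low — raise k to concentrate. Iterating converges to k ≈ 7.3.
Then θ = 335/(7.3−1) ≈ 53.2.

k ≈ 7.3, θ ≈ 53.2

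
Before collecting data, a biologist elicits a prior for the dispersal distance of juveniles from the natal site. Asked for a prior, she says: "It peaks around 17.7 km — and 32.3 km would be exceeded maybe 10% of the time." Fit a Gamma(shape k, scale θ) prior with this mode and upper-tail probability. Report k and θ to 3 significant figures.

k ≈ 6.27, θ ≈ 3.36

Gamma(k,θ) with k>1 has mode (k−1)θ, so θ = 17.7/(k−1).
Need P(X < 32.3) = 0.9 with θ tied to k this way. Start at k = 2, θ = 17.7: P(X<32.3) ≈ 0.545.
Too low — raise k to concentrate. Iterating converges to k ≈ 6.27.
Then θ = 17.7/(6.27−1) ≈ 3.36.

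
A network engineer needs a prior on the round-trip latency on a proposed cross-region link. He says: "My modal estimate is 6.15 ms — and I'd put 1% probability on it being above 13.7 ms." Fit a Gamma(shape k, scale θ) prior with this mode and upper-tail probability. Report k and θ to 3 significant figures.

Gamma(k,θ) with k>1 has mode (k−1)θ, so θ = 6.15/(k−1).
Need P(X < 13.7) = 0.99 with θ tied to k this way. Start at k = 2, θ = 6.15: P(X<13.7) ≈ 0.652.
Too low — raise k to concentrate. Iterating converges to k ≈ 8.5.
Then θ = 6.15/(8.5−1) ≈ 0.82.

k ≈ 8.5, θ ≈ 0.82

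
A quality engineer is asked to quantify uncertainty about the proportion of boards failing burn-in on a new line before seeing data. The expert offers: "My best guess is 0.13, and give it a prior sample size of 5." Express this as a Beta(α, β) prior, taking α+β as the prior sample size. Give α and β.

Under the effective-sample-size interpretation, Beta(α, β) has prior mean α/(α+β) and prior sample size α+β.
So α+β = 5 and α/(α+β) = 0.13, giving α = 0.13·5 = 0.65 and β = 5 − 0.65 = 4.35.

α = 0.65, β = 4.35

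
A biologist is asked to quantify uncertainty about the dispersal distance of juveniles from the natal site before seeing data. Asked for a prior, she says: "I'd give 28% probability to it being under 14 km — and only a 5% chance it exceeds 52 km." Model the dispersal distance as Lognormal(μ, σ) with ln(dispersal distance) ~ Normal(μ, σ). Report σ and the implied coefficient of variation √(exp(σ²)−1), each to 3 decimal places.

σ ≈ 0.589, CV ≈ 0.644

If T ~ Lognormal(μ,σ) then ln T ~ Normal(μ,σ), so the p-quantile of ln T is μ + z_p·σ.
ln(14) = 2.639 and ln(52) = 3.951; z_{0.28} = -0.5828, z_{0.95} = 1.645.
σ = (3.951 − 2.639)/(1.645 − (-0.5828)) = 0.589.
μ = 2.639 − (-0.5828)·0.589 = 2.982.
CV = √(exp(σ²)−1) = √(exp(0.3470)−1) = 0.644.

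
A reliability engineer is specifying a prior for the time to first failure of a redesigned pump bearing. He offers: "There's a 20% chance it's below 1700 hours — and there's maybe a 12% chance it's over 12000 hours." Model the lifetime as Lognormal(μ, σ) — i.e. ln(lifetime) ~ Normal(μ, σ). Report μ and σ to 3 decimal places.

If T ~ Lognormal(μ,σ) then ln T ~ Normal(μ,σ), so the p-quantile of ln T is μ + z_p·σ.
ln(1700) = 7.438 and ln(12000) = 9.393; z_{0.2} = -0.8416, z_{0.88} = 1.175.
σ = (9.393 − 7.438)/(1.175 − (-0.8416)) = 0.969.
μ = 7.438 − (-0.8416)·0.969 = 8.254.

μ ≈ 8.254, σ ≈ 0.969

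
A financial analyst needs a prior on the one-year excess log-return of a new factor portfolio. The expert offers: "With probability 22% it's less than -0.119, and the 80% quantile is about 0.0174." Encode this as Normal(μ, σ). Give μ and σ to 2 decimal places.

μ = -0.05, σ = 0.08

The p-quantile of Normal(μ,σ) is μ + z_p·σ, with z_{0.22} = -0.7722 and z_{0.8} = 0.8416.
Eliminate σ: μ = (z₂·x₁ − z₁·x₂)/(z₂ − z₁) = (0.8416·-0.119 − (-0.7722)·0.0174)/1.614 = -0.05.
Then σ = (x₂ − x₁)/(z₂ − z₁) = (0.0174 − -0.119)/1.614 = 0.08.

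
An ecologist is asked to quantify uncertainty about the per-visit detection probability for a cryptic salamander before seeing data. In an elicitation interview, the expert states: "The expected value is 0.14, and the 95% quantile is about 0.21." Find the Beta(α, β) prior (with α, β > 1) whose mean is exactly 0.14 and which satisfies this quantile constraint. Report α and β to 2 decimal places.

α ≈ 10.66, β ≈ 65.48

With mean 0.14 fixed, write α = 0.14s, β = 0.86s where s = α+β.
Need P(θ < 0.21) = 0.95 under Beta(0.14s, 0.86s). Normal approximation: (q−m)/√(m(1−m)/s) ≈ z_{0.95} = 1.64, so s ≈ 0.14·0.86·(1.64)²/(0.21−0.14)² = 66.5.
At s = 66.5: P(θ<0.21) ≈ 0.939. Adjusting to match 0.95 gives s ≈ 76.14.
So α = 0.14·76.14 ≈ 10.66, β = 0.86·76.14 ≈ 65.48.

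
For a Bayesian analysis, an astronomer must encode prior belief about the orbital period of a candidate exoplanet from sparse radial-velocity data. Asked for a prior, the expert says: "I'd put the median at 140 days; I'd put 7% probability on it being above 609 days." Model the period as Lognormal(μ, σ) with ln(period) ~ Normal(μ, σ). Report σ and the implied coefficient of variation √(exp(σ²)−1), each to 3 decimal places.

If T ~ Lognormal(μ,σ) then ln T ~ Normal(μ,σ), so the p-quantile of ln T is μ + z_p·σ.
ln(140) = 4.942 and ln(609) = 6.412; z_{0.5} = 0, z_{0.93} = 1.476.
σ = (6.412 − 4.942)/(1.476 − (0)) = 0.996.
μ = 4.942 − (0)·0.996 = 4.942.
CV = √(exp(σ²)−1) = √(exp(0.9924)−1) = 1.303.

σ ≈ 0.996, CV ≈ 1.303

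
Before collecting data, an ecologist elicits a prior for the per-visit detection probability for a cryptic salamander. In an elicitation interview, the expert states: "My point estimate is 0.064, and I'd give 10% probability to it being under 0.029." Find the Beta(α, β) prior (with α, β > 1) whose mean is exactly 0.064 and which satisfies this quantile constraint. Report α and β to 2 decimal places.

With mean 0.064 fixed, write α = 0.064s, β = 0.936s where s = α+β.
Need P(θ < 0.029) = 0.1 under Beta(0.064s, 0.936s). Normal approximation: (q−m)/√(m(1−m)/s) ≈ z_{0.1} = -1.28, so s ≈ 0.064·0.936·(-1.28)²/(0.029−0.064)² = 80.3.
At s = 80.3: P(θ<0.029) ≈ 0.070. Adjusting to match 0.1 gives s ≈ 63.93.
So α = 0.064·63.93 ≈ 4.09, β = 0.936·63.93 ≈ 59.83.

α ≈ 4.09, β ≈ 59.83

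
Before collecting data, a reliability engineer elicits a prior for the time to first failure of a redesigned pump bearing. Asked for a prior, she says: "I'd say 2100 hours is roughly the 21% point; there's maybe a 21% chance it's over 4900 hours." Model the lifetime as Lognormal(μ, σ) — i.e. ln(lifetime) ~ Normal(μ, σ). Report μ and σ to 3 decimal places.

If T ~ Lognormal(μ,σ) then ln T ~ Normal(μ,σ), so the p-quantile of ln T is μ + z_p·σ.
ln(2100) = 7.65 and ln(4900) = 8.497; z_{0.21} = -0.8064, z_{0.79} = 0.8064.
σ = (8.497 − 7.65)/(0.8064 − (-0.8064)) = 0.525.
μ = 7.65 − (-0.8064)·0.525 = 8.073.

μ ≈ 8.073, σ ≈ 0.525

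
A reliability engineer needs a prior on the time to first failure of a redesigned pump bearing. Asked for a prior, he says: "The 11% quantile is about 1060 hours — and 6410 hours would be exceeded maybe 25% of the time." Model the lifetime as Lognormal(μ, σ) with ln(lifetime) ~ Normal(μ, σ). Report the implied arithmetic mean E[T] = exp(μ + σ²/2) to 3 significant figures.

E[T] ≈ 5300 hours

If T ~ Lognormal(μ,σ) then ln T ~ Normal(μ,σ), so the p-quantile of ln T is μ + z_p·σ.
ln(1060) = 6.966 and ln(6410) = 8.766; z_{0.11} = -1.227, z_{0.75} = 0.6745.
σ = (8.766 − 6.966)/(0.6745 − (-1.227)) = 0.947.
μ = 6.966 − (-1.227)·0.947 = 8.127.
E[T] = exp(μ + σ²/2) = exp(8.127 + 0.4481) = 5300 hours.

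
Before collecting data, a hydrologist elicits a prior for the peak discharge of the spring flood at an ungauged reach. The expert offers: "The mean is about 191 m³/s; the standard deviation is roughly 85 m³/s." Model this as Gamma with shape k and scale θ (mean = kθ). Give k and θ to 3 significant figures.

For Gamma(k, scale θ): mean = kθ, variance = kθ², so CV = 1/√k.
CV = SD/mean = 85/191 = 0.445, hence k = 1/CV² = 5.05.
Then θ = mean/k = 191/5.05 = 37.8.

k ≈ 5.05, θ ≈ 37.8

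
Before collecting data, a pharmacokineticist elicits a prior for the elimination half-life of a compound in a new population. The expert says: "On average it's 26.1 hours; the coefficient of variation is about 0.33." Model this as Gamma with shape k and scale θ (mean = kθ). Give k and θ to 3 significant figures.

For Gamma(k, scale θ): mean = kθ, variance = kθ², so CV = 1/√k.
CV = 0.33, hence k = 1/CV² = 9.18.
Then θ = mean/k = 26.1/9.18 = 2.84.

k ≈ 9.18, θ ≈ 2.84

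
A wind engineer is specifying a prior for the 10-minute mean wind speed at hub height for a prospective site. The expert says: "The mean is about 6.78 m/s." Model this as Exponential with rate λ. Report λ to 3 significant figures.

λ ≈ 0.147

Exponential mean = 1/λ, so λ = 1/6.78 = 0.147.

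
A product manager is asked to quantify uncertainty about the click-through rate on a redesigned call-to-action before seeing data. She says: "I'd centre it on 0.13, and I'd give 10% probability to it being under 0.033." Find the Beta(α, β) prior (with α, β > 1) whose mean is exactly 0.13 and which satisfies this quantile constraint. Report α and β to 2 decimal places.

α ≈ 1.74, β ≈ 11.67

With mean 0.13 fixed, write α = 0.13s, β = 0.87s where s = α+β.
Need P(θ < 0.033) = 0.1 under Beta(0.13s, 0.87s). Normal approximation: (q−m)/√(m(1−m)/s) ≈ z_{0.1} = -1.28, so s ≈ 0.13·0.87·(-1.28)²/(0.033−0.13)² = 19.7.
At s = 19.7: P(θ<0.033) ≈ 0.050. Adjusting to match 0.1 gives s ≈ 13.41.
So α = 0.13·13.41 ≈ 1.74, β = 0.87·13.41 ≈ 11.67.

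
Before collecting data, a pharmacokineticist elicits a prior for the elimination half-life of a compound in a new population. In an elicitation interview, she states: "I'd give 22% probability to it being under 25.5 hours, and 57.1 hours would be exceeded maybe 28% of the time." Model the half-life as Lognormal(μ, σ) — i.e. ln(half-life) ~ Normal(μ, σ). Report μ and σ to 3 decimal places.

If T ~ Lognormal(μ,σ) then ln T ~ Normal(μ,σ), so the p-quantile of ln T is μ + z_p·σ.
ln(25.5) = 3.239 and ln(57.1) = 4.045; z_{0.22} = -0.7722, z_{0.72} = 0.5828.
σ = (4.045 − 3.239)/(0.5828 − (-0.7722)) = 0.595.
μ = 3.239 − (-0.7722)·0.595 = 3.698.

μ ≈ 3.698, σ ≈ 0.595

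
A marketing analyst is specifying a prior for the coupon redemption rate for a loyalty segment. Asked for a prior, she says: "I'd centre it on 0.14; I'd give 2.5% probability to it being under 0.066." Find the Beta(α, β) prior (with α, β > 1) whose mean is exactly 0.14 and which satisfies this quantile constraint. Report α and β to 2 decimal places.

α ≈ 8.66, β ≈ 53.21

With mean 0.14 fixed, write α = 0.14s, β = 0.86s where s = α+β.
Need P(θ < 0.066) = 0.025 under Beta(0.14s, 0.86s). Normal approximation: (q−m)/√(m(1−m)/s) ≈ z_{0.025} = -1.96, so s ≈ 0.14·0.86·(-1.96)²/(0.066−0.14)² = 84.5.
At s = 84.5: P(θ<0.066) ≈ 0.010. Adjusting to match 0.025 gives s ≈ 61.87.
So α = 0.14·61.87 ≈ 8.66, β = 0.86·61.87 ≈ 53.21.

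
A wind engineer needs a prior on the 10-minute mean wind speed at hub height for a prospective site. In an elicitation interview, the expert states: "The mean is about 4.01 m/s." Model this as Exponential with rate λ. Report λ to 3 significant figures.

Exponential mean = 1/λ, so λ = 1/4.01 = 0.249.

λ ≈ 0.249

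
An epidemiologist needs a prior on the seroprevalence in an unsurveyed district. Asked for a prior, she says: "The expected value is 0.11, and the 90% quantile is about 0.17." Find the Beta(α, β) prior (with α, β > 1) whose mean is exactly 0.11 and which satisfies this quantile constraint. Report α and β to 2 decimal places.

With mean 0.11 fixed, write α = 0.11s, β = 0.89s where s = α+β.
Need P(θ < 0.17) = 0.9 under Beta(0.11s, 0.89s). Normal approximation: (q−m)/√(m(1−m)/s) ≈ z_{0.9} = 1.28, so s ≈ 0.11·0.89·(1.28)²/(0.17−0.11)² = 44.7.
At s = 44.7: P(θ<0.17) ≈ 0.893. Adjusting to match 0.9 gives s ≈ 48.21.
So α = 0.11·48.21 ≈ 5.30, β = 0.89·48.21 ≈ 42.91.

α ≈ 5.30, β ≈ 42.91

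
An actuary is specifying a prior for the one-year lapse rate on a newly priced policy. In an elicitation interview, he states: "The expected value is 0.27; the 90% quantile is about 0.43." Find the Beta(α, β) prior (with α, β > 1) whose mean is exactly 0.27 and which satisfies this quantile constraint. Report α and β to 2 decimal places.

α ≈ 3.60, β ≈ 9.74

With mean 0.27 fixed, write α = 0.27s, β = 0.73s where s = α+β.
Need P(θ < 0.43) = 0.9 under Beta(0.27s, 0.73s). Normal approximation: (q−m)/√(m(1−m)/s) ≈ z_{0.9} = 1.28, so s ≈ 0.27·0.73·(1.28)²/(0.43−0.27)² = 12.6.
At s = 12.6: P(θ<0.43) ≈ 0.895. Adjusting to match 0.9 gives s ≈ 13.35.
So α = 0.27·13.35 ≈ 3.60, β = 0.73·13.35 ≈ 9.74.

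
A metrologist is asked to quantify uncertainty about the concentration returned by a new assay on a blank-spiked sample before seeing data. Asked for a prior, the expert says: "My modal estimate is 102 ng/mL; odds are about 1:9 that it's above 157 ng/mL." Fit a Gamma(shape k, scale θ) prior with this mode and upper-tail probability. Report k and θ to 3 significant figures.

k ≈ 11, θ ≈ 10.2

Gamma(k,θ) with k>1 has mode (k−1)θ, so θ = 102/(k−1).
Need P(X < 157) = 0.9 with θ tied to k this way. Start at k = 2, θ = 102: P(X<157) ≈ 0.455.
Too low — raise k to concentrate. Iterating converges to k ≈ 11.
Then θ = 102/(11−1) ≈ 10.2.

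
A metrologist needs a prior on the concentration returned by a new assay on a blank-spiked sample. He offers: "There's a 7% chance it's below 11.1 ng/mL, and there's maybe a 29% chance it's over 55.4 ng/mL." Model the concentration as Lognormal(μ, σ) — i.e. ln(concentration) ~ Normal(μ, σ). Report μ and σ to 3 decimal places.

If T ~ Lognormal(μ,σ) then ln T ~ Normal(μ,σ), so the p-quantile of ln T is μ + z_p·σ.
ln(11.1) = 2.407 and ln(55.4) = 4.015; z_{0.07} = -1.476, z_{0.71} = 0.5534.
σ = (4.015 − 2.407)/(0.5534 − (-1.476)) = 0.792.
μ = 2.407 − (-1.476)·0.792 = 3.576.

μ ≈ 3.576, σ ≈ 0.792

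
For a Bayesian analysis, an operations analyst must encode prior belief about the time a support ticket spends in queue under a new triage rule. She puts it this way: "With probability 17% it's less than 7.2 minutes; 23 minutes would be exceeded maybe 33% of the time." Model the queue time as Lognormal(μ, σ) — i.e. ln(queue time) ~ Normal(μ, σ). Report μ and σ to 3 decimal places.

If T ~ Lognormal(μ,σ) then ln T ~ Normal(μ,σ), so the p-quantile of ln T is μ + z_p·σ.
ln(7.2) = 1.974 and ln(23) = 3.135; z_{0.17} = -0.9542, z_{0.67} = 0.4399.
σ = (3.135 − 1.974)/(0.4399 − (-0.9542)) = 0.833.
μ = 1.974 − (-0.9542)·0.833 = 2.769.

μ ≈ 2.769, σ ≈ 0.833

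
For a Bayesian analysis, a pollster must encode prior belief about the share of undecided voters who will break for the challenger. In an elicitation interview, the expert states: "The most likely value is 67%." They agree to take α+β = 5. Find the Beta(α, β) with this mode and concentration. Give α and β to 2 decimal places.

α = 3.01, β = 1.99

For α,β > 1 the Beta mode is (α−1)/(α+β−2). With α+β = 5, the mode is (α−1)/3.
Set (α−1)/3 = 0.67 → α = 1 + 0.67·3 = 3.01.
β = 5 − α = 1.99.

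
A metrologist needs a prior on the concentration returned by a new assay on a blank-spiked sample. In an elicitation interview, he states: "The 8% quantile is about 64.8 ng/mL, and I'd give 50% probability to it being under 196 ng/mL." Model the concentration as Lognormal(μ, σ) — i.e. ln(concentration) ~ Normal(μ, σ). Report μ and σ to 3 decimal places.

μ ≈ 5.278, σ ≈ 0.788

If T ~ Lognormal(μ,σ) then ln T ~ Normal(μ,σ), so the p-quantile of ln T is μ + z_p·σ.
ln(64.8) = 4.171 and ln(196) = 5.278; z_{0.08} = -1.405, z_{0.5} = 0.
σ = (5.278 − 4.171)/(0 − (-1.405)) = 0.788.
μ = 4.171 − (-1.405)·0.788 = 5.278.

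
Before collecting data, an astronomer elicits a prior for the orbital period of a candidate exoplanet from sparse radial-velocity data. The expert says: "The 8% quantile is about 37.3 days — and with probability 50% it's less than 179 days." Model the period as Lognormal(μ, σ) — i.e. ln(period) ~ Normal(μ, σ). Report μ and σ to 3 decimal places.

If T ~ Lognormal(μ,σ) then ln T ~ Normal(μ,σ), so the p-quantile of ln T is μ + z_p·σ.
ln(37.3) = 3.619 and ln(179) = 5.187; z_{0.08} = -1.405, z_{0.5} = 0.
σ = (5.187 − 3.619)/(0 − (-1.405)) = 1.116.
μ = 3.619 − (-1.405)·1.116 = 5.187.

μ ≈ 5.187, σ ≈ 1.116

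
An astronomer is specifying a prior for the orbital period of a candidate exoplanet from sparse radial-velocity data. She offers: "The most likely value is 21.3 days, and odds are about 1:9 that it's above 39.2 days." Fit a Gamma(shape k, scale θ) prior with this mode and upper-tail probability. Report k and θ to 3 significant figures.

k ≈ 6.13, θ ≈ 4.15

Gamma(k,θ) with k>1 has mode (k−1)θ, so θ = 21.3/(k−1).
Need P(X < 39.2) = 0.9 with θ tied to k this way. Start at k = 2, θ = 21.3: P(X<39.2) ≈ 0.549.
Too low — raise k to concentrate. Iterating converges to k ≈ 6.13.
Then θ = 21.3/(6.13−1) ≈ 4.15.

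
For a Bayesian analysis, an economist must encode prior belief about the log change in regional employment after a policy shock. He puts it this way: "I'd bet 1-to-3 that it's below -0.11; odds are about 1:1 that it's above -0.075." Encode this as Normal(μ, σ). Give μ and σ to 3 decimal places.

The p-quantile of Normal(μ,σ) is μ + z_p·σ, with z_{0.25} = -0.6745 and z_{0.5} = 0.
Eliminate σ: μ = (z₂·x₁ − z₁·x₂)/(z₂ − z₁) = (0·-0.11 − (-0.6745)·-0.075)/0.6745 = -0.075.
Then σ = (x₂ − x₁)/(z₂ − z₁) = (-0.075 − -0.11)/0.6745 = 0.052.

μ = -0.075, σ = 0.052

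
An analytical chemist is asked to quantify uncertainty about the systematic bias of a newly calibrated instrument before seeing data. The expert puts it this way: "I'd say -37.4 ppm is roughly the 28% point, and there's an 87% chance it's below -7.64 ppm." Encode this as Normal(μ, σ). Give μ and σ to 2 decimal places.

μ = -27.25, σ = 17.41

The p-quantile of Normal(μ,σ) is μ + z_p·σ, with z_{0.28} = -0.5828 and z_{0.87} = 1.126.
Eliminate σ: μ = (z₂·x₁ − z₁·x₂)/(z₂ − z₁) = (1.126·-37.4 − (-0.5828)·-7.64)/1.709 = -27.25.
Then σ = (x₂ − x₁)/(z₂ − z₁) = (-7.64 − -37.4)/1.709 = 17.41.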